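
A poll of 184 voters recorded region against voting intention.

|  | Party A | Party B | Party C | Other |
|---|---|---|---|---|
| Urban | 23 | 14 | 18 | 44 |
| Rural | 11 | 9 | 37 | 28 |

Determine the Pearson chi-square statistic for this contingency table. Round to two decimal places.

14.46

Row totals: 99, 85. Column totals: 34, 23, 55, 72. Grand total N = 184.
Expected counts (row total × column total / N):
  Urban, Party A: 99×34/184 = 18.293
  Urban, Party B: 99×23/184 = 12.375
  Urban, Party C: 99×55/184 = 29.592
  Urban, Other: 99×72/184 = 38.739
  Rural, Party A: 85×34/184 = 15.707
  Rural, Party B: 85×23/184 = 10.625
  Rural, Party C: 85×55/184 = 25.408
  Rural, Other: 85×72/184 = 33.261
Contributions (O − E)²/E:
  (23 − 18.293)²/18.293 = 1.2112
  (14 − 12.375)²/12.375 = 0.2134
  (18 − 29.592)²/29.592 = 4.5409
  (44 − 38.739)²/38.739 = 0.7145
  (11 − 15.707)²/15.707 = 1.4106
  (9 − 10.625)²/10.625 = 0.2485
  (37 − 25.408)²/25.408 = 5.2887
  (28 − 33.261)²/33.261 = 0.8321
χ² = 1.2112 + 0.2134 + 4.5409 + 0.7145 + 1.4106 + 0.2485 + 5.2887 + 0.8321 = 14.46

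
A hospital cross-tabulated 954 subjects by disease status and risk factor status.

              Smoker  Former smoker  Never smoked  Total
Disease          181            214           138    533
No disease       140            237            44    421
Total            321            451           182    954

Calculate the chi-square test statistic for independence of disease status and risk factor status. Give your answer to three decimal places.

42.395

Grand total N = 954.
Expected counts (row total × column total / N):
  Disease, Smoker: 533×321/954 = 179.3428
  Disease, Former smoker: 533×451/954 = 251.9738
  Disease, Never smoked: 533×182/954 = 101.6834
  No disease, Smoker: 421×321/954 = 141.6572
  No disease, Former smoker: 421×451/954 = 199.0262
  No disease, Never smoked: 421×182/954 = 80.3166
Contributions (O − E)²/E:
  (181 − 179.3428)²/179.3428 = 0.0153
  (214 − 251.9738)²/251.9738 = 5.7229
  (138 − 101.6834)²/101.6834 = 12.9706
  (140 − 141.6572)²/141.6572 = 0.0194
  (237 − 199.0262)²/199.0262 = 7.2453
  (44 − 80.3166)²/80.3166 = 16.4212
χ² = 0.0153 + 5.7229 + 12.9706 + 0.0194 + 7.2453 + 16.4212 = 42.395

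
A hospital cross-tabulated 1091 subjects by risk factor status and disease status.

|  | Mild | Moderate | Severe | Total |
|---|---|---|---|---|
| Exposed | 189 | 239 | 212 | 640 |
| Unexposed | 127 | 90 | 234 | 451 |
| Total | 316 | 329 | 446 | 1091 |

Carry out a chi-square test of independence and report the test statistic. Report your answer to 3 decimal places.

49.473

Grand total N = 1091.
Expected counts (row total × column total / N):
  Exposed, Mild: 640×316/1091 = 185.3712
  Exposed, Moderate: 640×329/1091 = 192.9973
  Exposed, Severe: 640×446/1091 = 261.6315
  Unexposed, Mild: 451×316/1091 = 130.6288
  Unexposed, Moderate: 451×329/1091 = 136.0027
  Unexposed, Severe: 451×446/1091 = 184.3685
Contributions (O − E)²/E:
  (189 − 185.3712)²/185.3712 = 0.0710
  (239 − 192.9973)²/192.9973 = 10.9652
  (212 − 261.6315)²/261.6315 = 9.4151
  (127 − 130.6288)²/130.6288 = 0.1008
  (90 − 136.0027)²/136.0027 = 15.5603
  (234 − 184.3685)²/184.3685 = 13.3607
χ² = 0.0710 + 10.9652 + 9.4151 + 0.1008 + 15.5603 + 13.3607 = 49.473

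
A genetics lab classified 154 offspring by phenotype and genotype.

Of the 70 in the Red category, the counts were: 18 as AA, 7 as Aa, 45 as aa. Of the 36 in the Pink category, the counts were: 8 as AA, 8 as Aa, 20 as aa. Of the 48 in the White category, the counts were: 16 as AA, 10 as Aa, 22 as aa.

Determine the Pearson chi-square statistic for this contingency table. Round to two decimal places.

5.87

Row totals: 70, 36, 48. Column totals: 42, 25, 87. Grand total N = 154.
Expected counts (row total × column total / N):
  Red, AA: 70×42/154 = 19.091
  Red, Aa: 70×25/154 = 11.364
  Red, aa: 70×87/154 = 39.545
  Pink, AA: 36×42/154 = 9.818
  Pink, Aa: 36×25/154 = 5.844
  Pink, aa: 36×87/154 = 20.338
  White, AA: 48×42/154 = 13.091
  White, Aa: 48×25/154 = 7.792
  White, aa: 48×87/154 = 27.117
Contributions (O − E)²/E:
  (18 − 19.091)²/19.091 = 0.0623
  (7 − 11.364)²/11.364 = 1.6759
  (45 − 39.545)²/39.545 = 0.7525
  (8 − 9.818)²/9.818 = 0.3366
  (8 − 5.844)²/5.844 = 0.7954
  (20 − 20.338)²/20.338 = 0.0056
  (16 − 13.091)²/13.091 = 0.6464
  (10 − 7.792)²/7.792 = 0.6257
  (22 − 27.117)²/27.117 = 0.9656
χ² = 0.0623 + 1.6759 + 0.7525 + 0.3366 + 0.7954 + 0.0056 + 0.6464 + 0.6257 + 0.9656 = 5.87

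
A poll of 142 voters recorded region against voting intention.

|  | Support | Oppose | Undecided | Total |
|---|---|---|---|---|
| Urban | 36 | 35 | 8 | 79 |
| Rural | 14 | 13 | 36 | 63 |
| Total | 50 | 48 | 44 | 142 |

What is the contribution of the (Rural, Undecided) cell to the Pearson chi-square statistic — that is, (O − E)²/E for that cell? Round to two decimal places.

13.91

Row total (Rural) = 63; column total (Undecided) = 44; N = 142.
Expected count E = 63 × 44 / 142 = 19.521.
Contribution = (O − E)²/E = (36 − 19.521)² / 19.521 = 13.91.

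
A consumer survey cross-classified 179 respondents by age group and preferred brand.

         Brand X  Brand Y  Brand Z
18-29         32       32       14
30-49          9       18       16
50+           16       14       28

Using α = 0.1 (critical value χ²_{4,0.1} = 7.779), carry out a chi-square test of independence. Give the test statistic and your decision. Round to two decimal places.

17.09; reject H₀

Row totals: 78, 43, 58. Column totals: 57, 64, 58. Grand total N = 179.
Expected counts (row total × column total / N):
  18-29, Brand X: 78×57/179 = 24.838
  18-29, Brand Y: 78×64/179 = 27.888
  18-29, Brand Z: 78×58/179 = 25.274
  30-49, Brand X: 43×57/179 = 13.693
  30-49, Brand Y: 43×64/179 = 15.374
  30-49, Brand Z: 43×58/179 = 13.933
  50+, Brand X: 58×57/179 = 18.469
  50+, Brand Y: 58×64/179 = 20.737
  50+, Brand Z: 58×58/179 = 18.793
Contributions (O − E)²/E:
  (32 − 24.838)²/24.838 = 2.0652
  (32 − 27.888)²/27.888 = 0.6063
  (14 − 25.274)²/25.274 = 5.0290
  (9 − 13.693)²/13.693 = 1.6084
  (18 − 15.374)²/15.374 = 0.4485
  (16 − 13.933)²/13.933 = 0.3066
  (16 − 18.469)²/18.469 = 0.3301
  (14 − 20.737)²/20.737 = 2.1887
  (28 − 18.793)²/18.793 = 4.5107
χ² = 2.0652 + 0.6063 + 5.0290 + 1.6084 + 0.4485 + 0.3066 + 0.3301 + 2.1887 + 4.5107 = 17.09
df = (3−1)(3−1) = 4. Since 17.09 > 7.779, reject the null hypothesis of independence at α = 0.1.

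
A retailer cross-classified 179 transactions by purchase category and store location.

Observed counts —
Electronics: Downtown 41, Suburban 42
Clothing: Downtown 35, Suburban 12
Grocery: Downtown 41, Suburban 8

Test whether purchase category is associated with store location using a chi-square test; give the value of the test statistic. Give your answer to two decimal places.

18.32

Row totals: 83, 47, 49. Column totals: 117, 62. Grand total N = 179.
Expected counts (row total × column total / N):
  Electronics, Downtown: 83×117/179 = 54.251
  Electronics, Suburban: 83×62/179 = 28.749
  Clothing, Downtown: 47×117/179 = 30.721
  Clothing, Suburban: 47×62/179 = 16.279
  Grocery, Downtown: 49×117/179 = 32.028
  Grocery, Suburban: 49×62/179 = 16.972
Contributions (O − E)²/E:
  (41 − 54.251)²/54.251 = 3.2366
  (42 − 28.749)²/28.749 = 6.1077
  (35 − 30.721)²/30.721 = 0.5960
  (12 − 16.279)²/16.279 = 1.1248
  (41 − 32.028)²/32.028 = 2.5133
  (8 − 16.972)²/16.972 = 4.7429
χ² = 3.2366 + 6.1077 + 0.5960 + 1.1248 + 2.5133 + 4.7429 = 18.32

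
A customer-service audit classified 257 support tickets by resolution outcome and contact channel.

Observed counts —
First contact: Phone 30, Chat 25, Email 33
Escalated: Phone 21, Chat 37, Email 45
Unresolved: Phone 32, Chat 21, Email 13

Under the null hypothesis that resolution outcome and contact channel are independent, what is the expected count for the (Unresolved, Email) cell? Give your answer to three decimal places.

23.370

Row total (Unresolved) = 66; column total (Email) = 91; grand total N = 257.
Expected count = (row total × column total) / N = 66 × 91 / 257 = 23.370.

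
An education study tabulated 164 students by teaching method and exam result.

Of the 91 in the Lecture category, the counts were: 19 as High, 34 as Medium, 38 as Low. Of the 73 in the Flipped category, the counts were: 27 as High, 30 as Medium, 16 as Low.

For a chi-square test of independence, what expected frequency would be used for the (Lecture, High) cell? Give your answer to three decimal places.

Row total (Lecture) = 91; column total (High) = 46; grand total N = 164.
Expected count = (row total × column total) / N = 91 × 46 / 164 = 25.524.

25.524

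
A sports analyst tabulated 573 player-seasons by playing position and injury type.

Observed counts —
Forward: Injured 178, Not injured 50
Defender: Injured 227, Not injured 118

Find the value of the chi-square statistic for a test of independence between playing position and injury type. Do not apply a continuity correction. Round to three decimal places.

9.978

Row totals: 228, 345. Column totals: 405, 168. Grand total N = 573.
Expected counts (row total × column total / N):
  Forward, Injured: 228×405/573 = 161.1518
  Forward, Not injured: 228×168/573 = 66.8482
  Defender, Injured: 345×405/573 = 243.8482
  Defender, Not injured: 345×168/573 = 101.1518
Contributions (O − E)²/E:
  (178 − 161.1518)²/161.1518 = 1.7615
  (50 − 66.8482)²/66.8482 = 4.2464
  (227 − 243.8482)²/243.8482 = 1.1641
  (118 − 101.1518)²/101.1518 = 2.8063
χ² = 1.7615 + 4.2464 + 1.1641 + 2.8063 = 9.978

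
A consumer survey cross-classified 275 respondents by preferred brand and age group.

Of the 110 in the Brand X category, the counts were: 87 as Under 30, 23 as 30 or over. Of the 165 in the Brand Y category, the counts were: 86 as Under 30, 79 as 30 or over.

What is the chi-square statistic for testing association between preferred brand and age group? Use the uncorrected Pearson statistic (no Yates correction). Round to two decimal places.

Row totals: 110, 165. Column totals: 173, 102. Grand total N = 275.
Expected counts (row total × column total / N):
  Brand X, Under 30: 110×173/275 = 69.200
  Brand X, 30 or over: 110×102/275 = 40.800
  Brand Y, Under 30: 165×173/275 = 103.800
  Brand Y, 30 or over: 165×102/275 = 61.200
Contributions (O − E)²/E:
  (87 − 69.200)²/69.200 = 4.5786
  (23 − 40.800)²/40.800 = 7.7657
  (86 − 103.800)²/103.800 = 3.0524
  (79 − 61.200)²/61.200 = 5.1771
χ² = 4.5786 + 7.7657 + 3.0524 + 5.1771 = 20.57

20.57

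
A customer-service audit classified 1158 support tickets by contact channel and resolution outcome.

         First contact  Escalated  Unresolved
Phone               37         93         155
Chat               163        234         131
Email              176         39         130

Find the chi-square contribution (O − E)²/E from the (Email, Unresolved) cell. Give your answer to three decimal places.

0.297

Row total (Email) = 345; column total (Unresolved) = 416; N = 1158.
Expected count E = 345 × 416 / 1158 = 123.9378.
Contribution = (O − E)²/E = (130 − 123.9378)² / 123.9378 = 0.297.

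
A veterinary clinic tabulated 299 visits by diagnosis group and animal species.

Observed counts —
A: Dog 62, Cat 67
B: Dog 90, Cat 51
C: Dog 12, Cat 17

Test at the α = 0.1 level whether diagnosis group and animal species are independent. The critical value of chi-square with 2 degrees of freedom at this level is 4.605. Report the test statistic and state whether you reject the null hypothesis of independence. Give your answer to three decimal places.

9.116; reject H₀

Row totals: 129, 141, 29. Column totals: 164, 135. Grand total N = 299.
Expected counts (row total × column total / N):
  A, Dog: 129×164/299 = 70.7559
  A, Cat: 129×135/299 = 58.2441
  B, Dog: 141×164/299 = 77.3378
  B, Cat: 141×135/299 = 63.6622
  C, Dog: 29×164/299 = 15.9064
  C, Cat: 29×135/299 = 13.0936
Contributions (O − E)²/E:
  (62 − 70.7559)²/70.7559 = 1.0835
  (67 − 58.2441)²/58.2441 = 1.3163
  (90 − 77.3378)²/77.3378 = 2.0731
  (51 − 63.6622)²/63.6622 = 2.5185
  (12 − 15.9064)²/15.9064 = 0.9594
  (17 − 13.0936)²/13.0936 = 1.1655
χ² = 1.0835 + 1.3163 + 2.0731 + 2.5185 + 0.9594 + 1.1655 = 9.116
df = (3−1)(2−1) = 2. Since 9.116 > 4.605, reject the null hypothesis of independence at α = 0.1.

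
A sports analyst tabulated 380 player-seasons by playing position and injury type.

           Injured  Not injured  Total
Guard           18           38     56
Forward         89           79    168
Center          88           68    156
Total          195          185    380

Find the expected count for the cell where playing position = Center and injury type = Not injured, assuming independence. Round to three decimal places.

75.947

Row total (Center) = 156; column total (Not injured) = 185; grand total N = 380.
Expected count = (row total × column total) / N = 156 × 185 / 380 = 75.947.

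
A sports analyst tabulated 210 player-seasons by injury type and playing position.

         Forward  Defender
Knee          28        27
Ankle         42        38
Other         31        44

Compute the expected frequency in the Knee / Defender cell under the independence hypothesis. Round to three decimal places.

28.548

Row total (Knee) = 55; column total (Defender) = 109; grand total N = 210.
Expected count = (row total × column total) / N = 55 × 109 / 210 = 28.548.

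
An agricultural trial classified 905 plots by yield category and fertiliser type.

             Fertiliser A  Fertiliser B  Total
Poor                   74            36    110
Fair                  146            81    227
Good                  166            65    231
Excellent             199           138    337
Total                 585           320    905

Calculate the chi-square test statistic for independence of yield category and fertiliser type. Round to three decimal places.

Grand total N = 905.
Expected counts (row total × column total / N):
  Poor, Fertiliser A: 110×585/905 = 71.1050
  Poor, Fertiliser B: 110×320/905 = 38.8950
  Fair, Fertiliser A: 227×585/905 = 146.7348
  Fair, Fertiliser B: 227×320/905 = 80.2652
  Good, Fertiliser A: 231×585/905 = 149.3204
  Good, Fertiliser B: 231×320/905 = 81.6796
  Excellent, Fertiliser A: 337×585/905 = 217.8398
  Excellent, Fertiliser B: 337×320/905 = 119.1602
Contributions (O − E)²/E:
  (74 − 71.1050)²/71.1050 = 0.1179
  (36 − 38.8950)²/38.8950 = 0.2155
  (146 − 146.7348)²/146.7348 = 0.0037
  (81 − 80.2652)²/80.2652 = 0.0067
  (166 − 149.3204)²/149.3204 = 1.8632
  (65 − 81.6796)²/81.6796 = 3.4061
  (199 − 217.8398)²/217.8398 = 1.6294
  (138 − 119.1602)²/119.1602 = 2.9787
χ² = 0.1179 + 0.2155 + 0.0037 + 0.0067 + 1.8632 + 3.4061 + 1.6294 + 2.9787 = 10.221

10.221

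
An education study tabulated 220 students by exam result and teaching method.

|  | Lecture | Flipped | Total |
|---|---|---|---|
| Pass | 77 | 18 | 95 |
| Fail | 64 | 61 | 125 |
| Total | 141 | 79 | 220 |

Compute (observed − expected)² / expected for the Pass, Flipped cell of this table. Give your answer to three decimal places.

Row total (Pass) = 95; column total (Flipped) = 79; N = 220.
Expected count E = 95 × 79 / 220 = 34.1136.
Contribution = (O − E)²/E = (18 − 34.1136)² / 34.1136 = 7.611.

7.611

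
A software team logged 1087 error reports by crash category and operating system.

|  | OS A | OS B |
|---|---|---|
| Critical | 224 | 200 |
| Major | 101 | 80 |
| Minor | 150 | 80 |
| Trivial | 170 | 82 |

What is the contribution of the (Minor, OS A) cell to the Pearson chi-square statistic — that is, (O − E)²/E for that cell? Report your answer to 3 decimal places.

1.340

Row total (Minor) = 230; column total (OS A) = 645; N = 1087.
Expected count E = 230 × 645 / 1087 = 136.4765.
Contribution = (O − E)²/E = (150 − 136.4765)² / 136.4765 = 1.340.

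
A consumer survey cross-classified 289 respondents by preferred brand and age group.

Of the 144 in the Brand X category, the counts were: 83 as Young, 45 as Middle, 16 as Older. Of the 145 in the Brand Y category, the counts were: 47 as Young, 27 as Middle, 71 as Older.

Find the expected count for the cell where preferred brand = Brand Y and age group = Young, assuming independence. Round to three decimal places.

65.225

Row total (Brand Y) = 145; column total (Young) = 130; grand total N = 289.
Expected count = (row total × column total) / N = 145 × 130 / 289 = 65.225.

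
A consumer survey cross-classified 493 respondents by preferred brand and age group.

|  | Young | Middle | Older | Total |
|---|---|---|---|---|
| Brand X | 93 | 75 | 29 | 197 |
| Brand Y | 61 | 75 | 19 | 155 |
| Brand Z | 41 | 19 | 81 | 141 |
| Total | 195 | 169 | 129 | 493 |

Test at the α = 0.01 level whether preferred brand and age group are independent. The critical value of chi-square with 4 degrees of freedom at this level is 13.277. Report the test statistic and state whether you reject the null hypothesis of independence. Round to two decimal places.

108.51; reject H₀

Grand total N = 493.
Expected counts (row total × column total / N):
  Brand X, Young: 197×195/493 = 77.9209
  Brand X, Middle: 197×169/493 = 67.5314
  Brand X, Older: 197×129/493 = 51.5477
  Brand Y, Young: 155×195/493 = 61.3083
  Brand Y, Middle: 155×169/493 = 53.1339
  Brand Y, Older: 155×129/493 = 40.5578
  Brand Z, Young: 141×195/493 = 55.7708
  Brand Z, Middle: 141×169/493 = 48.3347
  Brand Z, Older: 141×129/493 = 36.8945
Contributions (O − E)²/E:
  (93 − 77.9209)²/77.9209 = 2.9181
  (75 − 67.5314)²/67.5314 = 0.8260
  (29 − 51.5477)²/51.5477 = 9.8627
  (61 − 61.3083)²/61.3083 = 0.0016
  (75 − 53.1339)²/53.1339 = 8.9985
  (19 − 40.5578)²/40.5578 = 11.4587
  (41 − 55.7708)²/55.7708 = 3.9120
  (19 − 48.3347)²/48.3347 = 17.8035
  (81 − 36.8945)²/36.8945 = 52.7259
χ² = 2.9181 + 0.8260 + 9.8627 + 0.0016 + 8.9985 + 11.4587 + 3.9120 + 17.8035 + 52.7259 = 108.51
df = (3−1)(3−1) = 4. Since 108.51 > 13.277, reject the null hypothesis of independence at α = 0.01.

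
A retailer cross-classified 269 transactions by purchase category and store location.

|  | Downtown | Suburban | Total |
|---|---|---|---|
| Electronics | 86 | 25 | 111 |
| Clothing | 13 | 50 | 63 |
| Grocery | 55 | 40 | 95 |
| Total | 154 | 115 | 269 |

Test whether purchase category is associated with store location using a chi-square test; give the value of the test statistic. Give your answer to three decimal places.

Grand total N = 269.
Expected counts (row total × column total / N):
  Electronics, Downtown: 111×154/269 = 63.5465
  Electronics, Suburban: 111×115/269 = 47.4535
  Clothing, Downtown: 63×154/269 = 36.0669
  Clothing, Suburban: 63×115/269 = 26.9331
  Grocery, Downtown: 95×154/269 = 54.3866
  Grocery, Suburban: 95×115/269 = 40.6134
Contributions (O − E)²/E:
  (86 − 63.5465)²/63.5465 = 7.9337
  (25 − 47.4535)²/47.4535 = 10.6243
  (13 − 36.0669)²/36.0669 = 14.7526
  (50 − 26.9331)²/26.9331 = 19.7557
  (55 − 54.3866)²/54.3866 = 0.0069
  (40 − 40.6134)²/40.6134 = 0.0093
χ² = 7.9337 + 10.6243 + 14.7526 + 19.7557 + 0.0069 + 0.0093 = 53.083

53.083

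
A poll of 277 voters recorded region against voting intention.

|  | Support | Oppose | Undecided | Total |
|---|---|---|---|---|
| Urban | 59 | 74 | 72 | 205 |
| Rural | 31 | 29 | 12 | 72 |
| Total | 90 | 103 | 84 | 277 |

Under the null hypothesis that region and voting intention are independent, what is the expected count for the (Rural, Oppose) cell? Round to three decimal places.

26.773

Row total (Rural) = 72; column total (Oppose) = 103; grand total N = 277.
Expected count = (row total × column total) / N = 72 × 103 / 277 = 26.773.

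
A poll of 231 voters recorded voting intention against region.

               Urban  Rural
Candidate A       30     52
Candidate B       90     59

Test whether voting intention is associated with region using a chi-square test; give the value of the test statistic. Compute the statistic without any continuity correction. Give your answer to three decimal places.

Row totals: 82, 149. Column totals: 120, 111. Grand total N = 231.
Expected counts (row total × column total / N):
  Candidate A, Urban: 82×120/231 = 42.5974
  Candidate A, Rural: 82×111/231 = 39.4026
  Candidate B, Urban: 149×120/231 = 77.4026
  Candidate B, Rural: 149×111/231 = 71.5974
Contributions (O − E)²/E:
  (30 − 42.5974)²/42.5974 = 3.7255
  (52 − 39.4026)²/39.4026 = 4.0275
  (90 − 77.4026)²/77.4026 = 2.0502
  (59 − 71.5974)²/71.5974 = 2.2165
χ² = 3.7255 + 4.0275 + 2.0502 + 2.2165 = 12.020

12.020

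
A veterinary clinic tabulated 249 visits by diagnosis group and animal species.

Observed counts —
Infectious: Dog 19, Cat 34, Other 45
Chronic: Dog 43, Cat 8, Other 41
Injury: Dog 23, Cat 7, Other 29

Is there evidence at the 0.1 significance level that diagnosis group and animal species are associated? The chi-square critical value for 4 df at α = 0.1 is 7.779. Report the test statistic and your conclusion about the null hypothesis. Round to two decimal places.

29.80; reject H₀

Row totals: 98, 92, 59. Column totals: 85, 49, 115. Grand total N = 249.
Expected counts (row total × column total / N):
  Infectious, Dog: 98×85/249 = 33.4538
  Infectious, Cat: 98×49/249 = 19.2851
  Infectious, Other: 98×115/249 = 45.2610
  Chronic, Dog: 92×85/249 = 31.4056
  Chronic, Cat: 92×49/249 = 18.1044
  Chronic, Other: 92×115/249 = 42.4900
  Injury, Dog: 59×85/249 = 20.1406
  Injury, Cat: 59×49/249 = 11.6104
  Injury, Other: 59×115/249 = 27.2490
Contributions (O − E)²/E:
  (19 − 33.4538)²/33.4538 = 6.2448
  (34 − 19.2851)²/19.2851 = 11.2278
  (45 − 45.2610)²/45.2610 = 0.0015
  (43 − 31.4056)²/31.4056 = 4.2805
  (8 − 18.1044)²/18.1044 = 5.6395
  (41 − 42.4900)²/42.4900 = 0.0522
  (23 − 20.1406)²/20.1406 = 0.4060
  (7 − 11.6104)²/11.6104 = 1.8308
  (29 − 27.2490)²/27.2490 = 0.1125
χ² = 6.2448 + 11.2278 + 0.0015 + 4.2805 + 5.6395 + 0.0522 + 0.4060 + 1.8308 + 0.1125 = 29.80
df = (3−1)(3−1) = 4. Since 29.80 > 7.779, reject the null hypothesis of independence at α = 0.1.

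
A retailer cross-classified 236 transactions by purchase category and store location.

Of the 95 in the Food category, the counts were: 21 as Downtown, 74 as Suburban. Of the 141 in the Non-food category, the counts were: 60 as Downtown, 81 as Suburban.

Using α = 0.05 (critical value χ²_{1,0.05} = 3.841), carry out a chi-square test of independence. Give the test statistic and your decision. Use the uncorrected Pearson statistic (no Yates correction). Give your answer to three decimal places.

10.528; reject H₀

Row totals: 95, 141. Column totals: 81, 155. Grand total N = 236.
Expected counts (row total × column total / N):
  Food, Downtown: 95×81/236 = 32.6059
  Food, Suburban: 95×155/236 = 62.3941
  Non-food, Downtown: 141×81/236 = 48.3941
  Non-food, Suburban: 141×155/236 = 92.6059
Contributions (O − E)²/E:
  (21 − 32.6059)²/32.6059 = 4.1311
  (74 − 62.3941)²/62.3941 = 2.1588
  (60 − 48.3941)²/48.3941 = 2.7833
  (81 − 92.6059)²/92.6059 = 1.4545
χ² = 4.1311 + 2.1588 + 2.7833 + 1.4545 = 10.528
df = (2−1)(2−1) = 1. Since 10.528 > 3.841, reject the null hypothesis of independence at α = 0.05.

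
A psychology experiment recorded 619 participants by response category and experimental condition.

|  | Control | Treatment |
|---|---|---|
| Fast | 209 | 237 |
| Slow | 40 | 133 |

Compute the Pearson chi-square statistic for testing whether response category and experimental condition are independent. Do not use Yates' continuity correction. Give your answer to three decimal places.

Row totals: 446, 173. Column totals: 249, 370. Grand total N = 619.
Expected counts (row total × column total / N):
  Fast, Control: 446×249/619 = 179.4087
  Fast, Treatment: 446×370/619 = 266.5913
  Slow, Control: 173×249/619 = 69.5913
  Slow, Treatment: 173×370/619 = 103.4087
Contributions (O − E)²/E:
  (209 − 179.4087)²/179.4087 = 4.8807
  (237 − 266.5913)²/266.5913 = 3.2846
  (40 − 69.5913)²/69.5913 = 12.5827
  (133 − 103.4087)²/103.4087 = 8.4678
χ² = 4.8807 + 3.2846 + 12.5827 + 8.4678 = 29.216

29.216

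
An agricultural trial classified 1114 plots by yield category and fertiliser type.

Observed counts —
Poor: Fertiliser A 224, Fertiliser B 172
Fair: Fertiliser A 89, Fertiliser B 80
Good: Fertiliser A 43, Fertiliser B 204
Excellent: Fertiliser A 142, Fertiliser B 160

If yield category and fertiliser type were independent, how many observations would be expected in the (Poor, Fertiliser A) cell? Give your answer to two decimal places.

177.03

Row total (Poor) = 396; column total (Fertiliser A) = 498; grand total N = 1114.
Expected count = (row total × column total) / N = 396 × 498 / 1114 = 177.03.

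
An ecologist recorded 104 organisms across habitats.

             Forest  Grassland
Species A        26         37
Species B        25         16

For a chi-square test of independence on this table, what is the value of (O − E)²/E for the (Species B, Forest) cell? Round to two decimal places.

Row total (Species B) = 41; column total (Forest) = 51; N = 104.
Expected count E = 41 × 51 / 104 = 20.106.
Contribution = (O − E)²/E = (25 − 20.106)² / 20.106 = 1.19.

1.19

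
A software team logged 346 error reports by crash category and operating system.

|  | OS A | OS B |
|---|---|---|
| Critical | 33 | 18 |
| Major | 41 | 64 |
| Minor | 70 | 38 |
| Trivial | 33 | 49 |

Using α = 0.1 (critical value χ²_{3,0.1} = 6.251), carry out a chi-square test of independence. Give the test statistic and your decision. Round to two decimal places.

21.88; reject H₀

Row totals: 51, 105, 108, 82. Column totals: 177, 169. Grand total N = 346.
Expected counts (row total × column total / N):
  Critical, OS A: 51×177/346 = 26.0896
  Critical, OS B: 51×169/346 = 24.9104
  Major, OS A: 105×177/346 = 53.7139
  Major, OS B: 105×169/346 = 51.2861
  Minor, OS A: 108×177/346 = 55.2486
  Minor, OS B: 108×169/346 = 52.7514
  Trivial, OS A: 82×177/346 = 41.9480
  Trivial, OS B: 82×169/346 = 40.0520
Contributions (O − E)²/E:
  (33 − 26.0896)²/26.0896 = 1.8304
  (18 − 24.9104)²/24.9104 = 1.9170
  (41 − 53.7139)²/53.7139 = 3.0093
  (64 − 51.2861)²/51.2861 = 3.1518
  (70 − 55.2486)²/55.2486 = 3.9386
  (38 − 52.7514)²/52.7514 = 4.1251
  (33 − 41.9480)²/41.9480 = 1.9087
  (49 − 40.0520)²/40.0520 = 1.9991
χ² = 1.8304 + 1.9170 + 3.0093 + 3.1518 + 3.9386 + 4.1251 + 1.9087 + 1.9991 = 21.88
df = (4−1)(2−1) = 3. Since 21.88 > 6.251, reject the null hypothesis of independence at α = 0.1.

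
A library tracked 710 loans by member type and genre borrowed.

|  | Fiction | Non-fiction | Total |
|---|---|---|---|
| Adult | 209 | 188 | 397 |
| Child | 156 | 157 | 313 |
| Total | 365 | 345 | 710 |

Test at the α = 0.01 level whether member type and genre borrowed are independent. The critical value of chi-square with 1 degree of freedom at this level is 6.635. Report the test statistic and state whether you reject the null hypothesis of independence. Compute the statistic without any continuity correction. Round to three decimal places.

Grand total N = 710.
Expected counts (row total × column total / N):
  Adult, Fiction: 397×365/710 = 204.0915
  Adult, Non-fiction: 397×345/710 = 192.9085
  Child, Fiction: 313×365/710 = 160.9085
  Child, Non-fiction: 313×345/710 = 152.0915
Contributions (O − E)²/E:
  (209 − 204.0915)²/204.0915 = 0.1181
  (188 − 192.9085)²/192.9085 = 0.1249
  (156 − 160.9085)²/160.9085 = 0.1497
  (157 − 152.0915)²/152.0915 = 0.1584
χ² = 0.1181 + 0.1249 + 0.1497 + 0.1584 = 0.551
df = (2−1)(2−1) = 1. Since 0.551 < 6.635, fail to reject the null hypothesis of independence at α = 0.01.

0.551; fail to reject H₀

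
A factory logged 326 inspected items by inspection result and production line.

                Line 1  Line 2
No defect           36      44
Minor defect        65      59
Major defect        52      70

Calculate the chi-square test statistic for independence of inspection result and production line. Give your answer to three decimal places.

2.529

Row totals: 80, 124, 122. Column totals: 153, 173. Grand total N = 326.
Expected counts (row total × column total / N):
  No defect, Line 1: 80×153/326 = 37.5460
  No defect, Line 2: 80×173/326 = 42.4540
  Minor defect, Line 1: 124×153/326 = 58.1963
  Minor defect, Line 2: 124×173/326 = 65.8037
  Major defect, Line 1: 122×153/326 = 57.2577
  Major defect, Line 2: 122×173/326 = 64.7423
Contributions (O − E)²/E:
  (36 − 37.5460)²/37.5460 = 0.0637
  (44 − 42.4540)²/42.4540 = 0.0563
  (65 − 58.1963)²/58.1963 = 0.7954
  (59 − 65.8037)²/65.8037 = 0.7035
  (52 − 57.2577)²/57.2577 = 0.4828
  (70 − 64.7423)²/64.7423 = 0.4270
χ² = 0.0637 + 0.0563 + 0.7954 + 0.7035 + 0.4828 + 0.4270 = 2.529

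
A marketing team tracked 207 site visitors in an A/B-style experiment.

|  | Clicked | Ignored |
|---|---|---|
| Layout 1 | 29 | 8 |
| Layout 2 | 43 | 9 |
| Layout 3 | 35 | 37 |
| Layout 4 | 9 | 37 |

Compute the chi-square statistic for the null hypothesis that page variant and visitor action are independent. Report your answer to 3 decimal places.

Row totals: 37, 52, 72, 46. Column totals: 116, 91. Grand total N = 207.
Expected counts (row total × column total / N):
  Layout 1, Clicked: 37×116/207 = 20.7343
  Layout 1, Ignored: 37×91/207 = 16.2657
  Layout 2, Clicked: 52×116/207 = 29.1401
  Layout 2, Ignored: 52×91/207 = 22.8599
  Layout 3, Clicked: 72×116/207 = 40.3478
  Layout 3, Ignored: 72×91/207 = 31.6522
  Layout 4, Clicked: 46×116/207 = 25.7778
  Layout 4, Ignored: 46×91/207 = 20.2222
Contributions (O − E)²/E:
  (29 − 20.7343)²/20.7343 = 3.2951
  (8 − 16.2657)²/16.2657 = 4.2004
  (43 − 29.1401)²/29.1401 = 6.5922
  (9 − 22.8599)²/22.8599 = 8.4032
  (35 − 40.3478)²/40.3478 = 0.7088
  (37 − 31.6522)²/31.6522 = 0.9035
  (9 − 25.7778)²/25.7778 = 10.9200
  (37 − 20.2222)²/20.2222 = 13.9201
χ² = 3.2951 + 4.2004 + 6.5922 + 8.4032 + 0.7088 + 0.9035 + 10.9200 + 13.9201 = 48.943

48.943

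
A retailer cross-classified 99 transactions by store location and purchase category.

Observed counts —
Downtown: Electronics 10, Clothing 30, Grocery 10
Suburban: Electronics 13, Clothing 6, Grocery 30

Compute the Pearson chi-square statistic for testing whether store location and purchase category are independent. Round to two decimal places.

Row totals: 50, 49. Column totals: 23, 36, 40. Grand total N = 99.
Expected counts (row total × column total / N):
  Downtown, Electronics: 50×23/99 = 11.616
  Downtown, Clothing: 50×36/99 = 18.182
  Downtown, Grocery: 50×40/99 = 20.202
  Suburban, Electronics: 49×23/99 = 11.384
  Suburban, Clothing: 49×36/99 = 17.818
  Suburban, Grocery: 49×40/99 = 19.798
Contributions (O − E)²/E:
  (10 − 11.616)²/11.616 = 0.2248
  (30 − 18.182)²/18.182 = 7.6815
  (10 − 20.202)²/20.202 = 5.1520
  (13 − 11.384)²/11.384 = 0.2294
  (6 − 17.818)²/17.818 = 7.8384
  (30 − 19.798)²/19.798 = 5.2571
χ² = 0.2248 + 7.6815 + 5.1520 + 0.2294 + 7.8384 + 5.2571 = 26.38

26.38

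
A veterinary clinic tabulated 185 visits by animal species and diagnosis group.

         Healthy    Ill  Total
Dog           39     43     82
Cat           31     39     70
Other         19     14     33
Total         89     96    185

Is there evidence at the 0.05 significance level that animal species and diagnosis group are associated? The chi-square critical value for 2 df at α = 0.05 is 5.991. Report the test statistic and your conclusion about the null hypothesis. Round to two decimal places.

Grand total N = 185.
Expected counts (row total × column total / N):
  Dog, Healthy: 82×89/185 = 39.449
  Dog, Ill: 82×96/185 = 42.551
  Cat, Healthy: 70×89/185 = 33.676
  Cat, Ill: 70×96/185 = 36.324
  Other, Healthy: 33×89/185 = 15.876
  Other, Ill: 33×96/185 = 17.124
Contributions (O − E)²/E:
  (39 − 39.449)²/39.449 = 0.0051
  (43 − 42.551)²/42.551 = 0.0047
  (31 − 33.676)²/33.676 = 0.2126
  (39 − 36.324)²/36.324 = 0.1971
  (19 − 15.876)²/15.876 = 0.6147
  (14 − 17.124)²/17.124 = 0.5699
χ² = 0.0051 + 0.0047 + 0.2126 + 0.1971 + 0.6147 + 0.5699 = 1.60
df = (3−1)(2−1) = 2. Since 1.60 < 5.991, fail to reject the null hypothesis of independence at α = 0.05.

1.60; fail to reject H₀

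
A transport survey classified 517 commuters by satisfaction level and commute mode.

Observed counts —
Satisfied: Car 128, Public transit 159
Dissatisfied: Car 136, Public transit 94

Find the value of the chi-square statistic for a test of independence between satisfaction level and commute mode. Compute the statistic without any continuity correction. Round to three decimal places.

10.789

Row totals: 287, 230. Column totals: 264, 253. Grand total N = 517.
Expected counts (row total × column total / N):
  Satisfied, Car: 287×264/517 = 146.5532
  Satisfied, Public transit: 287×253/517 = 140.4468
  Dissatisfied, Car: 230×264/517 = 117.4468
  Dissatisfied, Public transit: 230×253/517 = 112.5532
Contributions (O − E)²/E:
  (128 − 146.5532)²/146.5532 = 2.3488
  (159 − 140.4468)²/140.4468 = 2.4509
  (136 − 117.4468)²/117.4468 = 2.9309
  (94 − 112.5532)²/112.5532 = 3.0583
χ² = 2.3488 + 2.4509 + 2.9309 + 3.0583 = 10.789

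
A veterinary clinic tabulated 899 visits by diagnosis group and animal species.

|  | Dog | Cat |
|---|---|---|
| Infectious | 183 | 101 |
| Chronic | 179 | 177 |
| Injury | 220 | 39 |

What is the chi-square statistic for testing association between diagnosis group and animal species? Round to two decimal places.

78.92

Row totals: 284, 356, 259. Column totals: 582, 317. Grand total N = 899.
Expected counts (row total × column total / N):
  Infectious, Dog: 284×582/899 = 183.858
  Infectious, Cat: 284×317/899 = 100.142
  Chronic, Dog: 356×582/899 = 230.469
  Chronic, Cat: 356×317/899 = 125.531
  Injury, Dog: 259×582/899 = 167.673
  Injury, Cat: 259×317/899 = 91.327
Contributions (O − E)²/E:
  (183 − 183.858)²/183.858 = 0.0040
  (101 − 100.142)²/100.142 = 0.0074
  (179 − 230.469)²/230.469 = 11.4942
  (177 − 125.531)²/125.531 = 21.1028
  (220 − 167.673)²/167.673 = 16.3301
  (39 − 91.327)²/91.327 = 29.9814
χ² = 0.0040 + 0.0074 + 11.4942 + 21.1028 + 16.3301 + 29.9814 = 78.92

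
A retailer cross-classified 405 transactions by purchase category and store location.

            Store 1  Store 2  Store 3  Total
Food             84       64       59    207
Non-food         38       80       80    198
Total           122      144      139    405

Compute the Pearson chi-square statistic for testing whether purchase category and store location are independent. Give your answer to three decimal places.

22.106

Grand total N = 405.
Expected counts (row total × column total / N):
  Food, Store 1: 207×122/405 = 62.3556
  Food, Store 2: 207×144/405 = 73.6000
  Food, Store 3: 207×139/405 = 71.0444
  Non-food, Store 1: 198×122/405 = 59.6444
  Non-food, Store 2: 198×144/405 = 70.4000
  Non-food, Store 3: 198×139/405 = 67.9556
Contributions (O − E)²/E:
  (84 − 62.3556)²/62.3556 = 7.5130
  (64 − 73.6000)²/73.6000 = 1.2522
  (59 − 71.0444)²/71.0444 = 2.0419
  (38 − 59.6444)²/59.6444 = 7.8546
  (80 − 70.4000)²/70.4000 = 1.3091
  (80 − 67.9556)²/67.9556 = 2.1347
χ² = 7.5130 + 1.2522 + 2.0419 + 7.8546 + 1.3091 + 2.1347 = 22.106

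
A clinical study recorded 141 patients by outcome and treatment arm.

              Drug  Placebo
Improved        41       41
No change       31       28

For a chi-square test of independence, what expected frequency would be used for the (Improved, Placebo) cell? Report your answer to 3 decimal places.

Row total (Improved) = 82; column total (Placebo) = 69; grand total N = 141.
Expected count = (row total × column total) / N = 82 × 69 / 141 = 40.128.

40.128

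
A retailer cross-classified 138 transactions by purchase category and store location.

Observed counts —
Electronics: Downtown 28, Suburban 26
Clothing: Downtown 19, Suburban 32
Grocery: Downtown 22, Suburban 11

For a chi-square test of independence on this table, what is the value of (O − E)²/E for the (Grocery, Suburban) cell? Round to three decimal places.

Row total (Grocery) = 33; column total (Suburban) = 69; N = 138.
Expected count E = 33 × 69 / 138 = 16.5000.
Contribution = (O − E)²/E = (11 − 16.5000)² / 16.5000 = 1.833.

1.833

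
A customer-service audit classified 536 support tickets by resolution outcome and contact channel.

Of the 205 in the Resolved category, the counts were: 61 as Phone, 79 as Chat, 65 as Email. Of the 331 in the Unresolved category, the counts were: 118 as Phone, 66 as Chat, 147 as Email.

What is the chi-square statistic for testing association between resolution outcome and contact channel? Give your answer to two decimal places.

Row totals: 205, 331. Column totals: 179, 145, 212. Grand total N = 536.
Expected counts (row total × column total / N):
  Resolved, Phone: 205×179/536 = 68.461
  Resolved, Chat: 205×145/536 = 55.457
  Resolved, Email: 205×212/536 = 81.082
  Unresolved, Phone: 331×179/536 = 110.539
  Unresolved, Chat: 331×145/536 = 89.543
  Unresolved, Email: 331×212/536 = 130.918
Contributions (O − E)²/E:
  (61 − 68.461)²/68.461 = 0.8131
  (79 − 55.457)²/55.457 = 9.9946
  (65 − 81.082)²/81.082 = 3.1897
  (118 − 110.539)²/110.539 = 0.5036
  (66 − 89.543)²/89.543 = 6.1900
  (147 − 130.918)²/130.918 = 1.9755
χ² = 0.8131 + 9.9946 + 3.1897 + 0.5036 + 6.1900 + 1.9755 = 22.67

22.67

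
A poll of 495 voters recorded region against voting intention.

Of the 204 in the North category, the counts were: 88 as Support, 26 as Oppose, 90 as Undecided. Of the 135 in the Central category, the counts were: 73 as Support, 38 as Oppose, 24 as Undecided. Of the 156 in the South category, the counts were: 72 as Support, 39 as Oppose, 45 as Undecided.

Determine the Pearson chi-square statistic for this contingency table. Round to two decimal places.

31.60

Row totals: 204, 135, 156. Column totals: 233, 103, 159. Grand total N = 495.
Expected counts (row total × column total / N):
  North, Support: 204×233/495 = 96.024
  North, Oppose: 204×103/495 = 42.448
  North, Undecided: 204×159/495 = 65.527
  Central, Support: 135×233/495 = 63.545
  Central, Oppose: 135×103/495 = 28.091
  Central, Undecided: 135×159/495 = 43.364
  South, Support: 156×233/495 = 73.430
  South, Oppose: 156×103/495 = 32.461
  South, Undecided: 156×159/495 = 50.109
Contributions (O − E)²/E:
  (88 − 96.024)²/96.024 = 0.6705
  (26 − 42.448)²/42.448 = 6.3734
  (90 − 65.527)²/65.527 = 9.1402
  (73 − 63.545)²/63.545 = 1.4068
  (38 − 28.091)²/28.091 = 3.4954
  (24 − 43.364)²/43.364 = 8.6469
  (72 − 73.430)²/73.430 = 0.0278
  (39 − 32.461)²/32.461 = 1.3172
  (45 − 50.109)²/50.109 = 0.5209
χ² = 0.6705 + 6.3734 + 9.1402 + 1.4068 + 3.4954 + 8.6469 + 0.0278 + 1.3172 + 0.5209 = 31.60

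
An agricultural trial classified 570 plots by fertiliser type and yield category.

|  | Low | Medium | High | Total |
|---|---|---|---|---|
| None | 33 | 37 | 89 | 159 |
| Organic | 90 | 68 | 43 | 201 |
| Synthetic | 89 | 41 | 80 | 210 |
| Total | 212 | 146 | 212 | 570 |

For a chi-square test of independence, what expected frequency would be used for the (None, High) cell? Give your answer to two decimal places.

59.14

Row total (None) = 159; column total (High) = 212; grand total N = 570.
Expected count = (row total × column total) / N = 159 × 212 / 570 = 59.14.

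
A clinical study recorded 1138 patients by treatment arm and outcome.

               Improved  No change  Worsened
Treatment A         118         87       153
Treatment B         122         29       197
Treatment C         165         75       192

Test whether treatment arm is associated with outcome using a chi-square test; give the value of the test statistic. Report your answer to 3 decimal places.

Row totals: 358, 348, 432. Column totals: 405, 191, 542. Grand total N = 1138.
Expected counts (row total × column total / N):
  Treatment A, Improved: 358×405/1138 = 127.40773
  Treatment A, No change: 358×191/1138 = 60.08612
  Treatment A, Worsened: 358×542/1138 = 170.50615
  Treatment B, Improved: 348×405/1138 = 123.84886
  Treatment B, No change: 348×191/1138 = 58.40773
  Treatment B, Worsened: 348×542/1138 = 165.74341
  Treatment C, Improved: 432×405/1138 = 153.74341
  Treatment C, No change: 432×191/1138 = 72.50615
  Treatment C, Worsened: 432×542/1138 = 205.75044
Contributions (O − E)²/E:
  (118 − 127.40773)²/127.40773 = 0.6947
  (87 − 60.08612)²/60.08612 = 12.0553
  (153 − 170.50615)²/170.50615 = 1.7974
  (122 − 123.84886)²/123.84886 = 0.0276
  (29 − 58.40773)²/58.40773 = 14.8065
  (197 − 165.74341)²/165.74341 = 5.8945
  (165 − 153.74341)²/153.74341 = 0.8242
  (75 − 72.50615)²/72.50615 = 0.0858
  (192 − 205.75044)²/205.75044 = 0.9190
χ² = 0.6947 + 12.0553 + 1.7974 + 0.0276 + 14.8065 + 5.8945 + 0.8242 + 0.0858 + 0.9190 = 37.105

37.105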